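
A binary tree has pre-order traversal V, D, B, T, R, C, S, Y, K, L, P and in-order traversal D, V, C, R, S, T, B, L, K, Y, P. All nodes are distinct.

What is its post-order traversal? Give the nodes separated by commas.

The first element of pre-order is the root; it splits in-order into left and right subtrees.
Root V: left subtree has 1 node {D}, right has 9 {C, R, S, T, B, L, K, Y, P}.
  Root B: left subtree has 4 nodes {C, R, S, T}, right has 4 {L, K, Y, P}.
    Root T: left subtree has 3 nodes {C, R, S}, right has 0 { }.
      Root R: left subtree has 1 node {C}, right has 1 {S}.
    Root Y: left subtree has 2 nodes {L, K}, right has 1 {P}.
      Root K: left subtree has 1 node {L}, right has 0 { }.

D, C, S, R, T, L, K, P, Y, B, V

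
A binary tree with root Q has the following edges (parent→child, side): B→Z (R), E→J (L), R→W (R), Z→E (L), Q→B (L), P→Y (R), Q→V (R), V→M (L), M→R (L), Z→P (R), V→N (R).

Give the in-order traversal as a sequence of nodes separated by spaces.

In-order visits the left subtree, then the node, then the right subtree.
At Q: go left to B.
  At B: no left child.
  Visit B.
  At B: go right to Z.
    At Z: go left to E.
      At E: go left to J.
        J is a leaf — visit J.
      Visit E.
      At E: no right child.
    Visit Z.
    At Z: go right to P.
      At P: no left child.
      Visit P.
      At P: go right to Y.
        Y is a leaf — visit Y.
Visit Q.
At Q: go right to V.
  At V: go left to M.
    At M: go left to R.
      At R: no left child.
      Visit R.
      At R: go right to W.
        W is a leaf — visit W.
    Visit M.
    At M: no right child.
  Visit V.
  At V: go right to N.
    N is a leaf — visit N.

B J E Z P Y Q R W M V N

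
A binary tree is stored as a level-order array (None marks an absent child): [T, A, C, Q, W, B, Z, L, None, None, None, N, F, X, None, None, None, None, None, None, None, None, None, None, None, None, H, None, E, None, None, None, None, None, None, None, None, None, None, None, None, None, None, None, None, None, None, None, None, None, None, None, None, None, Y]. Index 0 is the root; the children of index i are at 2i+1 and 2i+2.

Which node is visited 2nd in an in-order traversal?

Q

In-order visits the left subtree, then the node, then the right subtree.
At T: go left to A.
  At A: go left to Q.
    At Q: go left to L.
      L is a leaf — visit L.
    Visit Q.
    At Q: no right child.
  Visit A.
  At A: go right to W.
    W is a leaf — visit W.
Visit T.
At T: go right to C.
  At C: go left to B.
    At B: go left to N.
      N is a leaf — visit N.
    Visit B.
    At B: go right to F.
      At F: no left child.
      Visit F.
      At F: go right to H.
        At H: no left child.
        Visit H.
        At H: go right to Y.
          Y is a leaf — visit Y.
  Visit C.
  At C: go right to Z.
    At Z: go left to X.
      At X: no left child.
      Visit X.
      At X: go right to E.
        E is a leaf — visit E.
    Visit Z.
    At Z: no right child.
Full in-order sequence: L, Q, A, W, T, N, B, F, H, Y, C, X, E, Z.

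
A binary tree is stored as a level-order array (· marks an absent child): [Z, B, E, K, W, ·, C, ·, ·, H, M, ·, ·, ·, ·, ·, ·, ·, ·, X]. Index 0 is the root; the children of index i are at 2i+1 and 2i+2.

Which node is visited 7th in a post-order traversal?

Post-order visits the left subtree, then the right subtree, then the node.
At Z: go left to B.
  At B: go left to K.
    K is a leaf — visit K.
  At B: go right to W.
    At W: go left to H.
      At H: go left to X.
        X is a leaf — visit X.
      At H: no right child.
      Visit H.
    At W: go right to M.
      M is a leaf — visit M.
    Visit W.
  Visit B.
At Z: go right to E.
  At E: no left child.
  At E: go right to C.
    C is a leaf — visit C.
  Visit E.
Visit Z.
Full post-order sequence: K, X, H, M, W, B, C, E, Z.

C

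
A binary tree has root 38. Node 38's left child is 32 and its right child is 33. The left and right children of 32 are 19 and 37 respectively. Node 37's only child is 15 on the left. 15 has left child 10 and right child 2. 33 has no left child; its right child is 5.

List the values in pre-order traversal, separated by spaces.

Pre-order visits the node, then its left subtree, then its right subtree.
Visit 38.
At 38: go left to 32.
  Visit 32.
  At 32: go left to 19.
    19 is a leaf — visit 19.
  At 32: go right to 37.
    Visit 37.
    At 37: go left to 15.
      Visit 15.
      At 15: go left to 10.
        10 is a leaf — visit 10.
      At 15: go right to 2.
        2 is a leaf — visit 2.
    At 37: no right child.
At 38: go right to 33.
  Visit 33.
  At 33: no left child.
  At 33: go right to 5.
    5 is a leaf — visit 5.

38 32 19 37 15 10 2 33 5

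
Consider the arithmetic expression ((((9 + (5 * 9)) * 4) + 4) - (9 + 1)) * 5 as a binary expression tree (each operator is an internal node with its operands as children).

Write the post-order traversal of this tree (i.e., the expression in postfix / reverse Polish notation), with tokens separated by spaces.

Post-order on an expression tree gives postfix notation: for each operator, emit left operand, right operand, then the operator.

9 5 9 * + 4 * 4 + 9 1 + - 5 *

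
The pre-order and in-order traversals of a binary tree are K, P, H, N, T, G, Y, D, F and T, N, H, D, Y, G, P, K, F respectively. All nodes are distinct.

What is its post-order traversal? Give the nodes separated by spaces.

T N D Y G H P F K

The first element of pre-order is the root; it splits in-order into left and right subtrees.
Root K: left subtree has 7 nodes {T, N, H, D, Y, G, P}, right has 1 {F}.
  Root P: left subtree has 6 nodes {T, N, H, D, Y, G}, right has 0 { }.
    Root H: left subtree has 2 nodes {T, N}, right has 3 {D, Y, G}.
      Root N: left subtree has 1 node {T}, right has 0 { }.
      Root G: left subtree has 2 nodes {D, Y}, right has 0 { }.
        Root Y: left subtree has 1 node {D}, right has 0 { }.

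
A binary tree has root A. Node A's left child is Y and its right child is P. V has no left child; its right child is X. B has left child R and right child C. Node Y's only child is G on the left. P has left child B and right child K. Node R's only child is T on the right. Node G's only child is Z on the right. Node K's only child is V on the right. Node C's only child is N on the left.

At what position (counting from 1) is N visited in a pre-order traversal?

Pre-order visits the node, then its left subtree, then its right subtree.
Visit A.
At A: go left to Y.
  Visit Y.
  At Y: go left to G.
    Visit G.
    At G: no left child.
    At G: go right to Z.
      Z is a leaf — visit Z.
  At Y: no right child.
At A: go right to P.
  Visit P.
  At P: go left to B.
    Visit B.
    At B: go left to R.
      Visit R.
      At R: no left child.
      At R: go right to T.
        T is a leaf — visit T.
    At B: go right to C.
      Visit C.
      At C: go left to N.
        N is a leaf — visit N.
      At C: no right child.
  At P: go right to K.
    Visit K.
    At K: no left child.
    At K: go right to V.
      Visit V.
      At V: no left child.
      At V: go right to X.
        X is a leaf — visit X.
Full pre-order sequence: A, Y, G, Z, P, B, R, T, C, N, K, V, X.

10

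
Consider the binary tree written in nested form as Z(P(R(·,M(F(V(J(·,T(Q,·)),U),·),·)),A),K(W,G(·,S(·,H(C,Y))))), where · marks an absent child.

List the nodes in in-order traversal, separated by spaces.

R J Q T V U F M P A Z W K G S C H Y

In-order visits the left subtree, then the node, then the right subtree.
At Z: go left to P.
  At P: go left to R.
    At R: no left child.
    Visit R.
    At R: go right to M.
      At M: go left to F.
        At F: go left to V.
          At V: go left to J.
            At J: no left child.
            Visit J.
            At J: go right to T.
              At T: go left to Q.
                Q is a leaf — visit Q.
              Visit T.
              At T: no right child.
          Visit V.
          At V: go right to U.
            U is a leaf — visit U.
        Visit F.
        At F: no right child.
      Visit M.
      At M: no right child.
  Visit P.
  At P: go right to A.
    A is a leaf — visit A.
Visit Z.
At Z: go right to K.
  At K: go left to W.
    W is a leaf — visit W.
  Visit K.
  At K: go right to G.
    At G: no left child.
    Visit G.
    At G: go right to S.
      At S: no left child.
      Visit S.
      At S: go right to H.
        At H: go left to C.
          C is a leaf — visit C.
        Visit H.
        At H: go right to Y.
          Y is a leaf — visit Y.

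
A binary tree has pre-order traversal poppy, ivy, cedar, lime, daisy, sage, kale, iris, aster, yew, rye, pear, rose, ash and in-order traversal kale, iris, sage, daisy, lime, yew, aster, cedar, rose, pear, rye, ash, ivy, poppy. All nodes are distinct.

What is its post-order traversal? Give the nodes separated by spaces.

iris kale sage daisy yew aster lime rose pear ash rye cedar ivy poppy

The first element of pre-order is the root; it splits in-order into left and right subtrees.
Root poppy: left subtree has 13 nodes {kale, iris, sage, daisy, lime, yew, aster, cedar, rose, pear, rye, ash, ivy}, right has 0 { }.
  Root ivy: left subtree has 12 nodes {kale, iris, sage, daisy, lime, yew, aster, cedar, rose, pear, rye, ash}, right has 0 { }.
    Root cedar: left subtree has 7 nodes {kale, iris, sage, daisy, lime, yew, aster}, right has 4 {rose, pear, rye, ash}.
      Root lime: left subtree has 4 nodes {kale, iris, sage, daisy}, right has 2 {yew, aster}.
        Root daisy: left subtree has 3 nodes {kale, iris, sage}, right has 0 { }.
          Root sage: left subtree has 2 nodes {kale, iris}, right has 0 { }.
            Root kale: left subtree has 0 nodes { }, right has 1 {iris}.
        Root aster: left subtree has 1 node {yew}, right has 0 { }.
      Root rye: left subtree has 2 nodes {rose, pear}, right has 1 {ash}.
        Root pear: left subtree has 1 node {rose}, right has 0 { }.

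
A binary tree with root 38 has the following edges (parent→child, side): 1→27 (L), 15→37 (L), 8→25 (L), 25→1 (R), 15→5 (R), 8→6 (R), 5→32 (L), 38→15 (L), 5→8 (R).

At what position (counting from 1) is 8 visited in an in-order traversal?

8

In-order visits the left subtree, then the node, then the right subtree.
At 38: go left to 15.
  At 15: go left to 37.
    37 is a leaf — visit 37.
  Visit 15.
  At 15: go right to 5.
    At 5: go left to 32.
      32 is a leaf — visit 32.
    Visit 5.
    At 5: go right to 8.
      At 8: go left to 25.
        At 25: no left child.
        Visit 25.
        At 25: go right to 1.
          At 1: go left to 27.
            27 is a leaf — visit 27.
          Visit 1.
          At 1: no right child.
      Visit 8.
      At 8: go right to 6.
        6 is a leaf — visit 6.
Visit 38.
At 38: no right child.
Full in-order sequence: 37, 15, 32, 5, 25, 27, 1, 8, 6, 38.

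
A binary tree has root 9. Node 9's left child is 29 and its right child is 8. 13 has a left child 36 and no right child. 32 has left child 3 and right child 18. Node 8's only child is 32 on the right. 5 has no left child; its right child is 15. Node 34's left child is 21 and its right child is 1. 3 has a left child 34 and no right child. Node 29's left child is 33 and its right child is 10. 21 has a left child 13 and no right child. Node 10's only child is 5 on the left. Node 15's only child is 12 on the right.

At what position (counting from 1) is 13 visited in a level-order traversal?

Level-order visits nodes level by level from the root, left to right within each level.
Level 0: 9
Level 1: 29, 8
Level 2: 33, 10, 32
Level 3: 5, 3, 18
Level 4: 15, 34
Level 5: 12, 21, 1
Level 6: 13
Level 7: 36
Full level-order sequence: 9, 29, 8, 33, 10, 32, 5, 3, 18, 15, 34, 12, 21, 1, 13, 36.

15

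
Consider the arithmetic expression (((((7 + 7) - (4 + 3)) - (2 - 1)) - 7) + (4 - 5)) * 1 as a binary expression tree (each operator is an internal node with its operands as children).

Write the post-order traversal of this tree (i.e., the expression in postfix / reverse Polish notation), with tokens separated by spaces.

Post-order on an expression tree gives postfix notation: for each operator, emit left operand, right operand, then the operator.

7 7 + 4 3 + - 2 1 - - 7 - 4 5 - + 1 *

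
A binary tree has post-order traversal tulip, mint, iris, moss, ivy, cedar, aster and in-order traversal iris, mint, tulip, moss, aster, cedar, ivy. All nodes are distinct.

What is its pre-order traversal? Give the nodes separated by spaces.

aster moss iris mint tulip cedar ivy

The last element of post-order is the root; it splits in-order into left and right subtrees.
Root aster: left subtree has 4 nodes {iris, mint, tulip, moss}, right has 2 {cedar, ivy}.
  Root moss: left subtree has 3 nodes {iris, mint, tulip}, right has 0 { }.
    Root iris: left subtree has 0 nodes { }, right has 2 {mint, tulip}.
      Root mint: left subtree has 0 nodes { }, right has 1 {tulip}.
  Root cedar: left subtree has 0 nodes { }, right has 1 {ivy}.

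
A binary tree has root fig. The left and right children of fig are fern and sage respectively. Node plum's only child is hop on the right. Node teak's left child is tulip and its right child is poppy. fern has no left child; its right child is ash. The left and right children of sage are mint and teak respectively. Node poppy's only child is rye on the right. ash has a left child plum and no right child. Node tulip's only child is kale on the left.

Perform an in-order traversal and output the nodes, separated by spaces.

In-order visits the left subtree, then the node, then the right subtree.
At fig: go left to fern.
  At fern: no left child.
  Visit fern.
  At fern: go right to ash.
    At ash: go left to plum.
      At plum: no left child.
      Visit plum.
      At plum: go right to hop.
        hop is a leaf — visit hop.
    Visit ash.
    At ash: no right child.
Visit fig.
At fig: go right to sage.
  At sage: go left to mint.
    mint is a leaf — visit mint.
  Visit sage.
  At sage: go right to teak.
    At teak: go left to tulip.
      At tulip: go left to kale.
        kale is a leaf — visit kale.
      Visit tulip.
      At tulip: no right child.
    Visit teak.
    At teak: go right to poppy.
      At poppy: no left child.
      Visit poppy.
      At poppy: go right to rye.
        rye is a leaf — visit rye.

fern plum hop ash fig mint sage kale tulip teak poppy rye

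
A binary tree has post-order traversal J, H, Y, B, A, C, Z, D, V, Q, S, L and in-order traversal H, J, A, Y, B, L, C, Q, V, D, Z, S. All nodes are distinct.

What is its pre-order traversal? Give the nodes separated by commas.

The last element of post-order is the root; it splits in-order into left and right subtrees.
Root L: left subtree has 5 nodes {H, J, A, Y, B}, right has 6 {C, Q, V, D, Z, S}.
  Root A: left subtree has 2 nodes {H, J}, right has 2 {Y, B}.
    Root H: left subtree has 0 nodes { }, right has 1 {J}.
    Root B: left subtree has 1 node {Y}, right has 0 { }.
  Root S: left subtree has 5 nodes {C, Q, V, D, Z}, right has 0 { }.
    Root Q: left subtree has 1 node {C}, right has 3 {V, D, Z}.
      Root V: left subtree has 0 nodes { }, right has 2 {D, Z}.
        Root D: left subtree has 0 nodes { }, right has 1 {Z}.

L, A, H, J, B, Y, S, Q, C, V, D, Z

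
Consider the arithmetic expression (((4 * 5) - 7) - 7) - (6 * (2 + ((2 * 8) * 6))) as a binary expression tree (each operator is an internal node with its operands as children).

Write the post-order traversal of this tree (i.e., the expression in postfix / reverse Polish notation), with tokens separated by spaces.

4 5 * 7 - 7 - 6 2 2 8 * 6 * + * -

Post-order on an expression tree gives postfix notation: for each operator, emit left operand, right operand, then the operator.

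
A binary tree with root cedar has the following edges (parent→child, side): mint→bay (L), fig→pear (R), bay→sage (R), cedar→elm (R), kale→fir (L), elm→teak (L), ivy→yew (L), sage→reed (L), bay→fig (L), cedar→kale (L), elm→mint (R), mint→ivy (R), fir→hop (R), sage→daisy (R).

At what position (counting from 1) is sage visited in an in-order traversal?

In-order visits the left subtree, then the node, then the right subtree.
At cedar: go left to kale.
  At kale: go left to fir.
    At fir: no left child.
    Visit fir.
    At fir: go right to hop.
      hop is a leaf — visit hop.
  Visit kale.
  At kale: no right child.
Visit cedar.
At cedar: go right to elm.
  At elm: go left to teak.
    teak is a leaf — visit teak.
  Visit elm.
  At elm: go right to mint.
    At mint: go left to bay.
      At bay: go left to fig.
        At fig: no left child.
        Visit fig.
        At fig: go right to pear.
          pear is a leaf — visit pear.
      Visit bay.
      At bay: go right to sage.
        At sage: go left to reed.
          reed is a leaf — visit reed.
        Visit sage.
        At sage: go right to daisy.
          daisy is a leaf — visit daisy.
    Visit mint.
    At mint: go right to ivy.
      At ivy: go left to yew.
        yew is a leaf — visit yew.
      Visit ivy.
      At ivy: no right child.
Full in-order sequence: fir, hop, kale, cedar, teak, elm, fig, pear, bay, reed, sage, daisy, mint, yew, ivy.

11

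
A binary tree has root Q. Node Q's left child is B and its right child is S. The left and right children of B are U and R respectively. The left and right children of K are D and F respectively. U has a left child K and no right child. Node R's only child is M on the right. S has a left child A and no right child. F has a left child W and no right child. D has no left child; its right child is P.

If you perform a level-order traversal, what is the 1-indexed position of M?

8

Level-order visits nodes level by level from the root, left to right within each level.
Level 0: Q
Level 1: B, S
Level 2: U, R, A
Level 3: K, M
Level 4: D, F
Level 5: P, W
Full level-order sequence: Q, B, S, U, R, A, K, M, D, F, P, W.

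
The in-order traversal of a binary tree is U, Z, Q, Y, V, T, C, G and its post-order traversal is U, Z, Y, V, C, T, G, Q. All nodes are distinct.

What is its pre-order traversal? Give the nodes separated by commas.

The last element of post-order is the root; it splits in-order into left and right subtrees.
Root Q: left subtree has 2 nodes {U, Z}, right has 5 {Y, V, T, C, G}.
  Root Z: left subtree has 1 node {U}, right has 0 { }.
  Root G: left subtree has 4 nodes {Y, V, T, C}, right has 0 { }.
    Root T: left subtree has 2 nodes {Y, V}, right has 1 {C}.
      Root V: left subtree has 1 node {Y}, right has 0 { }.

Q, Z, U, G, T, V, Y, C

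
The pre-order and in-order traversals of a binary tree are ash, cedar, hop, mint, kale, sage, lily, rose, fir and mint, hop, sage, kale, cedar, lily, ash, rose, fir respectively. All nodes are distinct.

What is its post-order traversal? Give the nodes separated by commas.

The first element of pre-order is the root; it splits in-order into left and right subtrees.
Root ash: left subtree has 6 nodes {mint, hop, sage, kale, cedar, lily}, right has 2 {rose, fir}.
  Root cedar: left subtree has 4 nodes {mint, hop, sage, kale}, right has 1 {lily}.
    Root hop: left subtree has 1 node {mint}, right has 2 {sage, kale}.
      Root kale: left subtree has 1 node {sage}, right has 0 { }.
  Root rose: left subtree has 0 nodes { }, right has 1 {fir}.

mint, sage, kale, hop, lily, cedar, fir, rose, ash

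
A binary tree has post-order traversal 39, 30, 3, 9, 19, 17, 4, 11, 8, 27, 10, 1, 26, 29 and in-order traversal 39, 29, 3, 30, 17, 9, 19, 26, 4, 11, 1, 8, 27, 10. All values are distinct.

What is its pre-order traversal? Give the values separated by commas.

29, 39, 26, 17, 3, 30, 19, 9, 1, 11, 4, 10, 27, 8

The last element of post-order is the root; it splits in-order into left and right subtrees.
Root 29: left subtree has 1 node {39}, right has 12 {3, 30, 17, 9, 19, 26, 4, 11, 1, 8, 27, 10}.
  Root 26: left subtree has 5 nodes {3, 30, 17, 9, 19}, right has 6 {4, 11, 1, 8, 27, 10}.
    Root 17: left subtree has 2 nodes {3, 30}, right has 2 {9, 19}.
      Root 3: left subtree has 0 nodes { }, right has 1 {30}.
      Root 19: left subtree has 1 node {9}, right has 0 { }.
    Root 1: left subtree has 2 nodes {4, 11}, right has 3 {8, 27, 10}.
      Root 11: left subtree has 1 node {4}, right has 0 { }.
      Root 10: left subtree has 2 nodes {8, 27}, right has 0 { }.
        Root 27: left subtree has 1 node {8}, right has 0 { }.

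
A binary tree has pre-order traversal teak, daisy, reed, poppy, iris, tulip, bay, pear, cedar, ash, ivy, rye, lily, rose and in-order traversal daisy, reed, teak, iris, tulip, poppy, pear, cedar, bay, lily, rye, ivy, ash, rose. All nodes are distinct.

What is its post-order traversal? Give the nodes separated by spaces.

reed daisy tulip iris cedar pear lily rye ivy rose ash bay poppy teak

The first element of pre-order is the root; it splits in-order into left and right subtrees.
Root teak: left subtree has 2 nodes {daisy, reed}, right has 11 {iris, tulip, poppy, pear, cedar, bay, lily, rye, ivy, ash, rose}.
  Root daisy: left subtree has 0 nodes { }, right has 1 {reed}.
  Root poppy: left subtree has 2 nodes {iris, tulip}, right has 8 {pear, cedar, bay, lily, rye, ivy, ash, rose}.
    Root iris: left subtree has 0 nodes { }, right has 1 {tulip}.
    Root bay: left subtree has 2 nodes {pear, cedar}, right has 5 {lily, rye, ivy, ash, rose}.
      Root pear: left subtree has 0 nodes { }, right has 1 {cedar}.
      Root ash: left subtree has 3 nodes {lily, rye, ivy}, right has 1 {rose}.
        Root ivy: left subtree has 2 nodes {lily, rye}, right has 0 { }.
          Root rye: left subtree has 1 node {lily}, right has 0 { }.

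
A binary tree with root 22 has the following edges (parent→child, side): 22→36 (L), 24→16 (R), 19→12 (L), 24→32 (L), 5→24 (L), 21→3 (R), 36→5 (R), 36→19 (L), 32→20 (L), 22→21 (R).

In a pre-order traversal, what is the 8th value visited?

20

Pre-order visits the node, then its left subtree, then its right subtree.
Visit 22.
At 22: go left to 36.
  Visit 36.
  At 36: go left to 19.
    Visit 19.
    At 19: go left to 12.
      12 is a leaf — visit 12.
    At 19: no right child.
  At 36: go right to 5.
    Visit 5.
    At 5: go left to 24.
      Visit 24.
      At 24: go left to 32.
        Visit 32.
        At 32: go left to 20.
          20 is a leaf — visit 20.
        At 32: no right child.
      At 24: go right to 16.
        16 is a leaf — visit 16.
    At 5: no right child.
At 22: go right to 21.
  Visit 21.
  At 21: no left child.
  At 21: go right to 3.
    3 is a leaf — visit 3.
Full pre-order sequence: 22, 36, 19, 12, 5, 24, 32, 20, 16, 21, 3.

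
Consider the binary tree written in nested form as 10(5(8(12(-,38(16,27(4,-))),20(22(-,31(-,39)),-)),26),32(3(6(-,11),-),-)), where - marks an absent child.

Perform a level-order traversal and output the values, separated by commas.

Level-order visits nodes level by level from the root, left to right within each level.
Level 0: 10
Level 1: 5, 32
Level 2: 8, 26, 3
Level 3: 12, 20, 6
Level 4: 38, 22, 11
Level 5: 16, 27, 31
Level 6: 4, 39

10, 5, 32, 8, 26, 3, 12, 20, 6, 38, 22, 11, 16, 27, 31, 4, 39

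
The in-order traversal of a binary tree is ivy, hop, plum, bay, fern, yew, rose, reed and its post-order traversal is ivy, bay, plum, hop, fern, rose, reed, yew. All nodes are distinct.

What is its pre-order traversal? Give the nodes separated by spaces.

The last element of post-order is the root; it splits in-order into left and right subtrees.
Root yew: left subtree has 5 nodes {ivy, hop, plum, bay, fern}, right has 2 {rose, reed}.
  Root fern: left subtree has 4 nodes {ivy, hop, plum, bay}, right has 0 { }.
    Root hop: left subtree has 1 node {ivy}, right has 2 {plum, bay}.
      Root plum: left subtree has 0 nodes { }, right has 1 {bay}.
  Root reed: left subtree has 1 node {rose}, right has 0 { }.

yew fern hop ivy plum bay reed rose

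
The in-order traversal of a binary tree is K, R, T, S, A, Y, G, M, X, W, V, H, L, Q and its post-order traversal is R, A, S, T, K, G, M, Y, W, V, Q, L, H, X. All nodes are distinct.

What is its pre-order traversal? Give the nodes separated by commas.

X, Y, K, T, R, S, A, M, G, H, V, W, L, Q

The last element of post-order is the root; it splits in-order into left and right subtrees.
Root X: left subtree has 8 nodes {K, R, T, S, A, Y, G, M}, right has 5 {W, V, H, L, Q}.
  Root Y: left subtree has 5 nodes {K, R, T, S, A}, right has 2 {G, M}.
    Root K: left subtree has 0 nodes { }, right has 4 {R, T, S, A}.
      Root T: left subtree has 1 node {R}, right has 2 {S, A}.
        Root S: left subtree has 0 nodes { }, right has 1 {A}.
    Root M: left subtree has 1 node {G}, right has 0 { }.
  Root H: left subtree has 2 nodes {W, V}, right has 2 {L, Q}.
    Root V: left subtree has 1 node {W}, right has 0 { }.
    Root L: left subtree has 0 nodes { }, right has 1 {Q}.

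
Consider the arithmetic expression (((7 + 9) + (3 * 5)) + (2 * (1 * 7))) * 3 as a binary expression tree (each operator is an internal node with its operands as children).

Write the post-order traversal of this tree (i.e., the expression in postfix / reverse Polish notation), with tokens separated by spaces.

7 9 + 3 5 * + 2 1 7 * * + 3 *

Post-order on an expression tree gives postfix notation: for each operator, emit left operand, right operand, then the operator.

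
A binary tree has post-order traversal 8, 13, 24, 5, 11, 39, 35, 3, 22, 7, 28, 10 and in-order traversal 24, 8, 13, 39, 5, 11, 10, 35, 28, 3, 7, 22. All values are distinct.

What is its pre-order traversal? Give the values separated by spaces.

The last element of post-order is the root; it splits in-order into left and right subtrees.
Root 10: left subtree has 6 nodes {24, 8, 13, 39, 5, 11}, right has 5 {35, 28, 3, 7, 22}.
  Root 39: left subtree has 3 nodes {24, 8, 13}, right has 2 {5, 11}.
    Root 24: left subtree has 0 nodes { }, right has 2 {8, 13}.
      Root 13: left subtree has 1 node {8}, right has 0 { }.
    Root 11: left subtree has 1 node {5}, right has 0 { }.
  Root 28: left subtree has 1 node {35}, right has 3 {3, 7, 22}.
    Root 7: left subtree has 1 node {3}, right has 1 {22}.

10 39 24 13 8 11 5 28 35 7 3 22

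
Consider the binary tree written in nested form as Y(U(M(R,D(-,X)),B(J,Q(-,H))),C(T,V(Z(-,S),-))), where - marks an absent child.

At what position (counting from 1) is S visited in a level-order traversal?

Level-order visits nodes level by level from the root, left to right within each level.
Level 0: Y
Level 1: U, C
Level 2: M, B, T, V
Level 3: R, D, J, Q, Z
Level 4: X, H, S
Full level-order sequence: Y, U, C, M, B, T, V, R, D, J, Q, Z, X, H, S.

15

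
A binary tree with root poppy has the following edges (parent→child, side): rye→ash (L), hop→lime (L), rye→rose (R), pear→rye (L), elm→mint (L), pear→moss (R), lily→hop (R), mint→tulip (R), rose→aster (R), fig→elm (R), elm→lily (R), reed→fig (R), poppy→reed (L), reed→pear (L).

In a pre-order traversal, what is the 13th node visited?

lily

Pre-order visits the node, then its left subtree, then its right subtree.
Visit poppy.
At poppy: go left to reed.
  Visit reed.
  At reed: go left to pear.
    Visit pear.
    At pear: go left to rye.
      Visit rye.
      At rye: go left to ash.
        ash is a leaf — visit ash.
      At rye: go right to rose.
        Visit rose.
        At rose: no left child.
        At rose: go right to aster.
          aster is a leaf — visit aster.
    At pear: go right to moss.
      moss is a leaf — visit moss.
  At reed: go right to fig.
    Visit fig.
    At fig: no left child.
    At fig: go right to elm.
      Visit elm.
      At elm: go left to mint.
        Visit mint.
        At mint: no left child.
        At mint: go right to tulip.
          tulip is a leaf — visit tulip.
      At elm: go right to lily.
        Visit lily.
        At lily: no left child.
        At lily: go right to hop.
          Visit hop.
          At hop: go left to lime.
            lime is a leaf — visit lime.
          At hop: no right child.
At poppy: no right child.
Full pre-order sequence: poppy, reed, pear, rye, ash, rose, aster, moss, fig, elm, mint, tulip, lily, hop, lime.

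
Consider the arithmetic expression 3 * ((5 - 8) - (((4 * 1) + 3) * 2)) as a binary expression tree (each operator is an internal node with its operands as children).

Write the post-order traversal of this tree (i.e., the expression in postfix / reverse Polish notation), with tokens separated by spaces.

Post-order on an expression tree gives postfix notation: for each operator, emit left operand, right operand, then the operator.

3 5 8 - 4 1 * 3 + 2 * - *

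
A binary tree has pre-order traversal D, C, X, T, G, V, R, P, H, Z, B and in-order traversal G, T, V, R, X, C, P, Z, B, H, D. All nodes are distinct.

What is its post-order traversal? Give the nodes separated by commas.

The first element of pre-order is the root; it splits in-order into left and right subtrees.
Root D: left subtree has 10 nodes {G, T, V, R, X, C, P, Z, B, H}, right has 0 { }.
  Root C: left subtree has 5 nodes {G, T, V, R, X}, right has 4 {P, Z, B, H}.
    Root X: left subtree has 4 nodes {G, T, V, R}, right has 0 { }.
      Root T: left subtree has 1 node {G}, right has 2 {V, R}.
        Root V: left subtree has 0 nodes { }, right has 1 {R}.
    Root P: left subtree has 0 nodes { }, right has 3 {Z, B, H}.
      Root H: left subtree has 2 nodes {Z, B}, right has 0 { }.
        Root Z: left subtree has 0 nodes { }, right has 1 {B}.

G, R, V, T, X, B, Z, H, P, C, D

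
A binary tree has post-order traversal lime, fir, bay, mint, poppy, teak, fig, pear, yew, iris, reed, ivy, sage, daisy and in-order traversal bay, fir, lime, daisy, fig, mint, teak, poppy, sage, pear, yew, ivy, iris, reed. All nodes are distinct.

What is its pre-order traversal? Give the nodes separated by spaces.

The last element of post-order is the root; it splits in-order into left and right subtrees.
Root daisy: left subtree has 3 nodes {bay, fir, lime}, right has 10 {fig, mint, teak, poppy, sage, pear, yew, ivy, iris, reed}.
  Root bay: left subtree has 0 nodes { }, right has 2 {fir, lime}.
    Root fir: left subtree has 0 nodes { }, right has 1 {lime}.
  Root sage: left subtree has 4 nodes {fig, mint, teak, poppy}, right has 5 {pear, yew, ivy, iris, reed}.
    Root fig: left subtree has 0 nodes { }, right has 3 {mint, teak, poppy}.
      Root teak: left subtree has 1 node {mint}, right has 1 {poppy}.
    Root ivy: left subtree has 2 nodes {pear, yew}, right has 2 {iris, reed}.
      Root yew: left subtree has 1 node {pear}, right has 0 { }.
      Root reed: left subtree has 1 node {iris}, right has 0 { }.

daisy bay fir lime sage fig teak mint poppy ivy yew pear reed iris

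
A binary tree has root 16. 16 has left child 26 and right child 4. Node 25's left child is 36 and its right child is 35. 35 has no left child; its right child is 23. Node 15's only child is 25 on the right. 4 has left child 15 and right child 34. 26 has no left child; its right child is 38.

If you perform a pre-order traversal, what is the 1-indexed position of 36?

Pre-order visits the node, then its left subtree, then its right subtree.
Visit 16.
At 16: go left to 26.
  Visit 26.
  At 26: no left child.
  At 26: go right to 38.
    38 is a leaf — visit 38.
At 16: go right to 4.
  Visit 4.
  At 4: go left to 15.
    Visit 15.
    At 15: no left child.
    At 15: go right to 25.
      Visit 25.
      At 25: go left to 36.
        36 is a leaf — visit 36.
      At 25: go right to 35.
        Visit 35.
        At 35: no left child.
        At 35: go right to 23.
          23 is a leaf — visit 23.
  At 4: go right to 34.
    34 is a leaf — visit 34.
Full pre-order sequence: 16, 26, 38, 4, 15, 25, 36, 35, 23, 34.

7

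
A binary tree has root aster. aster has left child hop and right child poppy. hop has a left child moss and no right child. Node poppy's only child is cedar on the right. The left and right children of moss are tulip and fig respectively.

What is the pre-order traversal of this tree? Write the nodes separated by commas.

Pre-order visits the node, then its left subtree, then its right subtree.
Visit aster.
At aster: go left to hop.
  Visit hop.
  At hop: go left to moss.
    Visit moss.
    At moss: go left to tulip.
      tulip is a leaf — visit tulip.
    At moss: go right to fig.
      fig is a leaf — visit fig.
  At hop: no right child.
At aster: go right to poppy.
  Visit poppy.
  At poppy: no left child.
  At poppy: go right to cedar.
    cedar is a leaf — visit cedar.

aster, hop, moss, tulip, fig, poppy, cedar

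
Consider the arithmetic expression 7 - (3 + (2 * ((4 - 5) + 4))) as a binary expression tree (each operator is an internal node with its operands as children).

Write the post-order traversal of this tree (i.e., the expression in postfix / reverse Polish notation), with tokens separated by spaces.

Post-order on an expression tree gives postfix notation: for each operator, emit left operand, right operand, then the operator.

7 3 2 4 5 - 4 + * + -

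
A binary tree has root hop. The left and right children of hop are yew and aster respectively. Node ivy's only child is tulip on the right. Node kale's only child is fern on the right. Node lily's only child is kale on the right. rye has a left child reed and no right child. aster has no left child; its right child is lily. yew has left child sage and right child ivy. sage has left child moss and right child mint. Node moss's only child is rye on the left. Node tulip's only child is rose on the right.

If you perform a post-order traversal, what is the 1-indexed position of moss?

3

Post-order visits the left subtree, then the right subtree, then the node.
At hop: go left to yew.
  At yew: go left to sage.
    At sage: go left to moss.
      At moss: go left to rye.
        At rye: go left to reed.
          reed is a leaf — visit reed.
        At rye: no right child.
        Visit rye.
      At moss: no right child.
      Visit moss.
    At sage: go right to mint.
      mint is a leaf — visit mint.
    Visit sage.
  At yew: go right to ivy.
    At ivy: no left child.
    At ivy: go right to tulip.
      At tulip: no left child.
      At tulip: go right to rose.
        rose is a leaf — visit rose.
      Visit tulip.
    Visit ivy.
  Visit yew.
At hop: go right to aster.
  At aster: no left child.
  At aster: go right to lily.
    At lily: no left child.
    At lily: go right to kale.
      At kale: no left child.
      At kale: go right to fern.
        fern is a leaf — visit fern.
      Visit kale.
    Visit lily.
  Visit aster.
Visit hop.
Full post-order sequence: reed, rye, moss, mint, sage, rose, tulip, ivy, yew, fern, kale, lily, aster, hop.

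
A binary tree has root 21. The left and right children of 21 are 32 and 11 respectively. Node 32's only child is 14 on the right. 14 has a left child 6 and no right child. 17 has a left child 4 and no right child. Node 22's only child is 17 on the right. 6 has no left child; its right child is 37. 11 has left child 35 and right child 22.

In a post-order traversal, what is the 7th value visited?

Post-order visits the left subtree, then the right subtree, then the node.
At 21: go left to 32.
  At 32: no left child.
  At 32: go right to 14.
    At 14: go left to 6.
      At 6: no left child.
      At 6: go right to 37.
        37 is a leaf — visit 37.
      Visit 6.
    At 14: no right child.
    Visit 14.
  Visit 32.
At 21: go right to 11.
  At 11: go left to 35.
    35 is a leaf — visit 35.
  At 11: go right to 22.
    At 22: no left child.
    At 22: go right to 17.
      At 17: go left to 4.
        4 is a leaf — visit 4.
      At 17: no right child.
      Visit 17.
    Visit 22.
  Visit 11.
Visit 21.
Full post-order sequence: 37, 6, 14, 32, 35, 4, 17, 22, 11, 21.

17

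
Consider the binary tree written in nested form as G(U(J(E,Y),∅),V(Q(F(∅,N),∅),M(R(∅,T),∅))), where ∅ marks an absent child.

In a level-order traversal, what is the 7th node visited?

Level-order visits nodes level by level from the root, left to right within each level.
Level 0: G
Level 1: U, V
Level 2: J, Q, M
Level 3: E, Y, F, R
Level 4: N, T
Full level-order sequence: G, U, V, J, Q, M, E, Y, F, R, N, T.

E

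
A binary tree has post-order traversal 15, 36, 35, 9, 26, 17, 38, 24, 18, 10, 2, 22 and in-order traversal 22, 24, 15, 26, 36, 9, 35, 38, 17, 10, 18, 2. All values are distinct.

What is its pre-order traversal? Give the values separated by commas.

22, 2, 10, 24, 38, 26, 15, 9, 36, 35, 17, 18

The last element of post-order is the root; it splits in-order into left and right subtrees.
Root 22: left subtree has 0 nodes { }, right has 11 {24, 15, 26, 36, 9, 35, 38, 17, 10, 18, 2}.
  Root 2: left subtree has 10 nodes {24, 15, 26, 36, 9, 35, 38, 17, 10, 18}, right has 0 { }.
    Root 10: left subtree has 8 nodes {24, 15, 26, 36, 9, 35, 38, 17}, right has 1 {18}.
      Root 24: left subtree has 0 nodes { }, right has 7 {15, 26, 36, 9, 35, 38, 17}.
        Root 38: left subtree has 5 nodes {15, 26, 36, 9, 35}, right has 1 {17}.
          Root 26: left subtree has 1 node {15}, right has 3 {36, 9, 35}.
            Root 9: left subtree has 1 node {36}, right has 1 {35}.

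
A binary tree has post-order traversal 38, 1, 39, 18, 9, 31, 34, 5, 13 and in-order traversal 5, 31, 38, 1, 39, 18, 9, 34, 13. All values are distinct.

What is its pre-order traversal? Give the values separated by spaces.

13 5 34 31 9 18 39 1 38

The last element of post-order is the root; it splits in-order into left and right subtrees.
Root 13: left subtree has 8 nodes {5, 31, 38, 1, 39, 18, 9, 34}, right has 0 { }.
  Root 5: left subtree has 0 nodes { }, right has 7 {31, 38, 1, 39, 18, 9, 34}.
    Root 34: left subtree has 6 nodes {31, 38, 1, 39, 18, 9}, right has 0 { }.
      Root 31: left subtree has 0 nodes { }, right has 5 {38, 1, 39, 18, 9}.
        Root 9: left subtree has 4 nodes {38, 1, 39, 18}, right has 0 { }.
          Root 18: left subtree has 3 nodes {38, 1, 39}, right has 0 { }.
            Root 39: left subtree has 2 nodes {38, 1}, right has 0 { }.
              Root 1: left subtree has 1 node {38}, right has 0 { }.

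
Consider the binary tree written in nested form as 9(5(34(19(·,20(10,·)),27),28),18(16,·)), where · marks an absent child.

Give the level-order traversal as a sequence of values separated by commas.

Level-order visits nodes level by level from the root, left to right within each level.
Level 0: 9
Level 1: 5, 18
Level 2: 34, 28, 16
Level 3: 19, 27
Level 4: 20
Level 5: 10

9, 5, 18, 34, 28, 16, 19, 27, 20, 10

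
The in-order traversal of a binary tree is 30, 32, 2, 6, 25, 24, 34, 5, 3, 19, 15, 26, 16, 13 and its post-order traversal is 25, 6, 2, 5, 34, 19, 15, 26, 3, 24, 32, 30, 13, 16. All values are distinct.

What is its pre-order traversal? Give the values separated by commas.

16, 30, 32, 24, 2, 6, 25, 3, 34, 5, 26, 15, 19, 13

The last element of post-order is the root; it splits in-order into left and right subtrees.
Root 16: left subtree has 12 nodes {30, 32, 2, 6, 25, 24, 34, 5, 3, 19, 15, 26}, right has 1 {13}.
  Root 30: left subtree has 0 nodes { }, right has 11 {32, 2, 6, 25, 24, 34, 5, 3, 19, 15, 26}.
    Root 32: left subtree has 0 nodes { }, right has 10 {2, 6, 25, 24, 34, 5, 3, 19, 15, 26}.
      Root 24: left subtree has 3 nodes {2, 6, 25}, right has 6 {34, 5, 3, 19, 15, 26}.
        Root 2: left subtree has 0 nodes { }, right has 2 {6, 25}.
          Root 6: left subtree has 0 nodes { }, right has 1 {25}.
        Root 3: left subtree has 2 nodes {34, 5}, right has 3 {19, 15, 26}.
          Root 34: left subtree has 0 nodes { }, right has 1 {5}.
          Root 26: left subtree has 2 nodes {19, 15}, right has 0 { }.
            Root 15: left subtree has 1 node {19}, right has 0 { }.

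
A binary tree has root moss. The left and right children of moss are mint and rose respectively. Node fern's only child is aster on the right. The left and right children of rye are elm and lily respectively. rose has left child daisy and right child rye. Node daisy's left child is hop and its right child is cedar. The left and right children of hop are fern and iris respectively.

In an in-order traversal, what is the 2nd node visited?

In-order visits the left subtree, then the node, then the right subtree.
At moss: go left to mint.
  mint is a leaf — visit mint.
Visit moss.
At moss: go right to rose.
  At rose: go left to daisy.
    At daisy: go left to hop.
      At hop: go left to fern.
        At fern: no left child.
        Visit fern.
        At fern: go right to aster.
          aster is a leaf — visit aster.
      Visit hop.
      At hop: go right to iris.
        iris is a leaf — visit iris.
    Visit daisy.
    At daisy: go right to cedar.
      cedar is a leaf — visit cedar.
  Visit rose.
  At rose: go right to rye.
    At rye: go left to elm.
      elm is a leaf — visit elm.
    Visit rye.
    At rye: go right to lily.
      lily is a leaf — visit lily.
Full in-order sequence: mint, moss, fern, aster, hop, iris, daisy, cedar, rose, elm, rye, lily.

moss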